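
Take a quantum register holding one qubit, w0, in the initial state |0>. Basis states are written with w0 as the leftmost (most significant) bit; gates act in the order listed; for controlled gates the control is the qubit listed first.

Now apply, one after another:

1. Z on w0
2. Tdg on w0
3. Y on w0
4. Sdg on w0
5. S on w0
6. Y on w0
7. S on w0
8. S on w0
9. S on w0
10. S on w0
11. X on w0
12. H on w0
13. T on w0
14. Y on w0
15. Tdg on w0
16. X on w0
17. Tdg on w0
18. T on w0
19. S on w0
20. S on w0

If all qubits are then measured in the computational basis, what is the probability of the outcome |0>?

A full measurement returns |0> with probability 1/2. Key observation: the block from step 7 through step 10 cancels to the identity and can be dropped.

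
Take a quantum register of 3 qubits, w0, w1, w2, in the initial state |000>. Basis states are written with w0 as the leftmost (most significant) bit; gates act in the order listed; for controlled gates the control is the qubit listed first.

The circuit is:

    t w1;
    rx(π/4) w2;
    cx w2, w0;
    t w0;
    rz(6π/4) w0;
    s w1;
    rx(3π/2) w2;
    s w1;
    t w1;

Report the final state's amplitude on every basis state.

After the circuit, the state carries amplitude sqrt(2*sqrt(2) + 4)*exp(I*pi/4)/4 on |000>, sqrt(2*sqrt(2) + 4)*exp(3*I*pi/4)/4 on |001>, 0 on |010>, 0 on |011>, sqrt(4 - 2*sqrt(2))/4 on |100>, -I*sqrt(4 - 2*sqrt(2))/4 on |101>, 0 on |110>, 0 on |111>.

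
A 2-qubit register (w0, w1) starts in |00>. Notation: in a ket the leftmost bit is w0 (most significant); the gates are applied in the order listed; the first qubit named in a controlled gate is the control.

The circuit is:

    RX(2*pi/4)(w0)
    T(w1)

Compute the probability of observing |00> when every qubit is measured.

Outcome |00> occurs with probability 1/2.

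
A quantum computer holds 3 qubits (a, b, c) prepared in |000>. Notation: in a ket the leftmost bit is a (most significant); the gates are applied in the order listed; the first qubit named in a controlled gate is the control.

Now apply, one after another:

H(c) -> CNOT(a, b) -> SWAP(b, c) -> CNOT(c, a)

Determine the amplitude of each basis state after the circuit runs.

After the circuit, the state carries amplitude sqrt(2)/2 on |000>, sqrt(2)/2 on |010>, and 0 on every other basis state.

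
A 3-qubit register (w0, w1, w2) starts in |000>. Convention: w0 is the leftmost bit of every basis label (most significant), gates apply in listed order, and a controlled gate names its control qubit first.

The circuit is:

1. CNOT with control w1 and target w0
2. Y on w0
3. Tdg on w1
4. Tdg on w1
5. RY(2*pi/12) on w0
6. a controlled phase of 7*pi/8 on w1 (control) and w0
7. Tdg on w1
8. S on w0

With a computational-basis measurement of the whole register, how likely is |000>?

The probability of measuring |000> is 1/2 - sqrt(3)/4.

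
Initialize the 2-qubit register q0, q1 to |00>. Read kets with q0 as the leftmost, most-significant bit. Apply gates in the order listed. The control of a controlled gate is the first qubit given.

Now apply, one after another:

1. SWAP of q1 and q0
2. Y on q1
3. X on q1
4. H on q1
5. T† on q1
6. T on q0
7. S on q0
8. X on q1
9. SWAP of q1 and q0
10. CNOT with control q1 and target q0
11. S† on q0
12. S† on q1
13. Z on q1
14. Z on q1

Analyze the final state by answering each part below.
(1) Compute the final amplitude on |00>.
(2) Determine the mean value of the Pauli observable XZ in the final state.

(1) |00> carries amplitude sqrt(2)*exp(I*pi/4)/2 in the final state.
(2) The expectation value of XZ is sqrt(2)/2.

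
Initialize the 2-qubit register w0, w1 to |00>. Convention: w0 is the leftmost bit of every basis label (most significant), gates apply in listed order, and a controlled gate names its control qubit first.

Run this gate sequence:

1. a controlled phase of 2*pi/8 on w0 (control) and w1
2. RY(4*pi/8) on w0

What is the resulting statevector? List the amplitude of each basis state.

The final amplitudes are sqrt(2)/2 on |00>, 0 on |01>, sqrt(2)/2 on |10>, 0 on |11>.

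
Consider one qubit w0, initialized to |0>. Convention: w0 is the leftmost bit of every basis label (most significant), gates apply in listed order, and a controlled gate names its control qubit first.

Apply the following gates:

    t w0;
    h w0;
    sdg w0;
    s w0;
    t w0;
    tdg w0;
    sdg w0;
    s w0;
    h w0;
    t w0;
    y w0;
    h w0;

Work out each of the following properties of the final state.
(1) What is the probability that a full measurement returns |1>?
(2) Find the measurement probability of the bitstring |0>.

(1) A full measurement returns |1> with probability 1/2. Key observation: gates 2-9 undo each other exactly, leaving only the rest of the circuit to track.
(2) The probability of measuring |0> is 1/2.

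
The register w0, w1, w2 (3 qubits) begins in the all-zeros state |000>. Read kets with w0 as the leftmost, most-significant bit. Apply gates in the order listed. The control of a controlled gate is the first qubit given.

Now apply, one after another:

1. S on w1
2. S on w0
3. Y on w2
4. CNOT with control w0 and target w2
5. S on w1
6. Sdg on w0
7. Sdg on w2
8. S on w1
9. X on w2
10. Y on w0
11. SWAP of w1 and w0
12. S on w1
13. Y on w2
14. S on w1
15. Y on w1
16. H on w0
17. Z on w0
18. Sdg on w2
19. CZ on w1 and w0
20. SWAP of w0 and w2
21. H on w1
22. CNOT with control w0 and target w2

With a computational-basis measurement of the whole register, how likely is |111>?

Outcome |111> occurs with probability 1/4.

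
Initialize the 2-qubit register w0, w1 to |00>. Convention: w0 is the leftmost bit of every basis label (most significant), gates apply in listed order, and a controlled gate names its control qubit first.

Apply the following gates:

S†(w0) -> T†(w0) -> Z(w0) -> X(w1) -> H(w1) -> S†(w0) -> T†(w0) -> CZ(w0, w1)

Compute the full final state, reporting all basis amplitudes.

The resulting statevector has amplitude sqrt(2)/2 on |00>, -sqrt(2)/2 on |01>, 0 on |10>, 0 on |11>.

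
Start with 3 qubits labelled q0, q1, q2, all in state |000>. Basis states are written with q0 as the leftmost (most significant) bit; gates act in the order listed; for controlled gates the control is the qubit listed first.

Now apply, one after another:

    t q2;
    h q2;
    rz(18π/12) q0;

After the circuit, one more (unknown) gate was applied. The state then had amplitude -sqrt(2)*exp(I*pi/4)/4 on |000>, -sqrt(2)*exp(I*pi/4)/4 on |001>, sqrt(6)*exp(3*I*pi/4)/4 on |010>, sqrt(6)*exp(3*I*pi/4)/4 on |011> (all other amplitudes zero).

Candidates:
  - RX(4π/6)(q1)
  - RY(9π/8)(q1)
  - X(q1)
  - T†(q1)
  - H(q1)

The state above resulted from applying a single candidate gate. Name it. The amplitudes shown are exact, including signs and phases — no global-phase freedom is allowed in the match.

The unique candidate consistent with the amplitudes is RX(4π/6)(q1).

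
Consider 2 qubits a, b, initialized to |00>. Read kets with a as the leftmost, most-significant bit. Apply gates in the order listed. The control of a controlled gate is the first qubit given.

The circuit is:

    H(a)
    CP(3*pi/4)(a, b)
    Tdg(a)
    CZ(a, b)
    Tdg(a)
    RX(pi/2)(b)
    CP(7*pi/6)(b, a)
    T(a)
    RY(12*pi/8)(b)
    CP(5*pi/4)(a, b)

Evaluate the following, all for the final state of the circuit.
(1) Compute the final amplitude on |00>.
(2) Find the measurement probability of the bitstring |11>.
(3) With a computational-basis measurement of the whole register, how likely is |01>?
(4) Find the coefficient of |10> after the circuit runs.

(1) The final state's coefficient on |00> equals sqrt(2)*(-1 + I)/4.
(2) Outcome |11> occurs with probability 3/8.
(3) The probability of measuring |01> is 1/4.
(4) The final state's coefficient on |10> equals sqrt(2)*(-exp(5*I*pi/12) + exp(3*I*pi/4))/4.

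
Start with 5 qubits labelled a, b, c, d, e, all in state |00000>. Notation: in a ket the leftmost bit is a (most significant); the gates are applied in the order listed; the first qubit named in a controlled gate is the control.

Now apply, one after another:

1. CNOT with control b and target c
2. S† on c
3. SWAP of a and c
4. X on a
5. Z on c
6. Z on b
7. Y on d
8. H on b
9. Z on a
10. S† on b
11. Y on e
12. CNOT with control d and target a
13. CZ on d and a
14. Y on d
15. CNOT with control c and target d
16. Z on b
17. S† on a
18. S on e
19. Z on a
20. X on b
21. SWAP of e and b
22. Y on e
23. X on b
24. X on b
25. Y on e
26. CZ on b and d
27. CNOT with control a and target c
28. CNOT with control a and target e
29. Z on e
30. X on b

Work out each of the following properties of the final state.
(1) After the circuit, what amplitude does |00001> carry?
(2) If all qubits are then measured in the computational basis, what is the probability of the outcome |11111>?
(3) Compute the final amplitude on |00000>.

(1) |00001> carries amplitude -sqrt(2)/2 in the final state. Key observation: the block from step 22 through step 25 cancels to the identity and can be dropped.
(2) A full measurement returns |11111> with probability 0.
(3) |00000> carries amplitude sqrt(2)*I/2 in the final state.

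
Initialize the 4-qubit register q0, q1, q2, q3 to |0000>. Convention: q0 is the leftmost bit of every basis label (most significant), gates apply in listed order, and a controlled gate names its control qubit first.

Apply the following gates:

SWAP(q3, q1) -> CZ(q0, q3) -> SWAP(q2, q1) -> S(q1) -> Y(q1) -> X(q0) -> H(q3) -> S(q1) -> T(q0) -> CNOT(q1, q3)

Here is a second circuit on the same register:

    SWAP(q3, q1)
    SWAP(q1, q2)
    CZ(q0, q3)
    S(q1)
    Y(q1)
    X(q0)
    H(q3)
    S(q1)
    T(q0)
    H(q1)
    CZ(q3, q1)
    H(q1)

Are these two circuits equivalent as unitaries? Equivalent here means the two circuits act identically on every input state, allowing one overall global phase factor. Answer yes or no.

No, they are not equivalent — no single phase factor reconciles the two unitaries.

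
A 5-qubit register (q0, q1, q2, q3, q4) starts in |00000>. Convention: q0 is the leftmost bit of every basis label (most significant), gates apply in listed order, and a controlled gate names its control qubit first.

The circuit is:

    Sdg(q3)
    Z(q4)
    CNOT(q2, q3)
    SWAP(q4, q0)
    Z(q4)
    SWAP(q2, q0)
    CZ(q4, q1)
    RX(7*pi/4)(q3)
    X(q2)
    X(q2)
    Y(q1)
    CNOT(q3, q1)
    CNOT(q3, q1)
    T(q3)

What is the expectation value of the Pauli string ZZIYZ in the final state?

The observable ZZIYZ averages to -1/2. Key observation: the block from step 12 through step 13 cancels to the identity and can be dropped.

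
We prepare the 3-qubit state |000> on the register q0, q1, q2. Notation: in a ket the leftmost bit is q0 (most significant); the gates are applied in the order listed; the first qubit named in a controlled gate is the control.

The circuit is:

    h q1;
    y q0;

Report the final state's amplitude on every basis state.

After the circuit, the state carries amplitude sqrt(2)*I/2 on |100>, sqrt(2)*I/2 on |110>, and 0 on every other basis state.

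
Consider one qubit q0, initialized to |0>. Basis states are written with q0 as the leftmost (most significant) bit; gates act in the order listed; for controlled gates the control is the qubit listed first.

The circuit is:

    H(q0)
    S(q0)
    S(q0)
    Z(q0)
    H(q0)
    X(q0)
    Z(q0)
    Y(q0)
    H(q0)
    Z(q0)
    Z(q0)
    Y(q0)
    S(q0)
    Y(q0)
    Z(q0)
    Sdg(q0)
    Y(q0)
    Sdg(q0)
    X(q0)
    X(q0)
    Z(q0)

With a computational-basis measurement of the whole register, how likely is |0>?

Outcome |0> occurs with probability 1/2.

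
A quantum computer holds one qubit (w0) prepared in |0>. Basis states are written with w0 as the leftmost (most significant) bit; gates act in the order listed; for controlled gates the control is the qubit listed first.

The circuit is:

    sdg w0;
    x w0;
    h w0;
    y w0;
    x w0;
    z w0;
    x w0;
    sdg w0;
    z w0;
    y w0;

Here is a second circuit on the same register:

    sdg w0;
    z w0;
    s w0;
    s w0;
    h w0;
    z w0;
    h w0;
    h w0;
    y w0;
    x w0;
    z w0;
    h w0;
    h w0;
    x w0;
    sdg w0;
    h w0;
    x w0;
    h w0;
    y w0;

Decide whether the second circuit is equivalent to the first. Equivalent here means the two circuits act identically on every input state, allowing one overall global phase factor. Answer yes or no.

Yes, they are equivalent — the unitaries differ by at most a global phase.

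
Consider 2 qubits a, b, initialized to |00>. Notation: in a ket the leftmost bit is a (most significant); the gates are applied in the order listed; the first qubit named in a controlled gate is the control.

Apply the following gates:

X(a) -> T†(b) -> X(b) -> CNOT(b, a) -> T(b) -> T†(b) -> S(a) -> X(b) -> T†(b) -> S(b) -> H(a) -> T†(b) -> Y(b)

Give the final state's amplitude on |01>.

The amplitude on |01> is sqrt(2)*I/2.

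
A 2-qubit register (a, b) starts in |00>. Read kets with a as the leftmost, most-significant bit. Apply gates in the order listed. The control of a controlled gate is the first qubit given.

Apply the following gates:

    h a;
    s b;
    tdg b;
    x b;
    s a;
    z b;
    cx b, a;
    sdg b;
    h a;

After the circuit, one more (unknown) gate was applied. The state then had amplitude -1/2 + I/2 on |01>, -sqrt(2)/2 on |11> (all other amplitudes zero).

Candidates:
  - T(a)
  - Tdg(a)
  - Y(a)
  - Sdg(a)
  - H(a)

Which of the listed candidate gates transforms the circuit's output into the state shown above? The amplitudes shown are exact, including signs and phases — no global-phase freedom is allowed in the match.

The unique candidate consistent with the amplitudes is Tdg(a).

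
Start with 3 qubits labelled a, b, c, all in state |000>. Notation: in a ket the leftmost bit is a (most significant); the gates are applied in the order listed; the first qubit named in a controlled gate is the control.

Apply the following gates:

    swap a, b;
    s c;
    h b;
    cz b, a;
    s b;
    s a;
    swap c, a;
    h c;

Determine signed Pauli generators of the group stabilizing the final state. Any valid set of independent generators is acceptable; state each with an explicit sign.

One valid set of independent stabilizer generators is +IYI, +IIX, +ZII (any independent generating set of the same group is equally correct).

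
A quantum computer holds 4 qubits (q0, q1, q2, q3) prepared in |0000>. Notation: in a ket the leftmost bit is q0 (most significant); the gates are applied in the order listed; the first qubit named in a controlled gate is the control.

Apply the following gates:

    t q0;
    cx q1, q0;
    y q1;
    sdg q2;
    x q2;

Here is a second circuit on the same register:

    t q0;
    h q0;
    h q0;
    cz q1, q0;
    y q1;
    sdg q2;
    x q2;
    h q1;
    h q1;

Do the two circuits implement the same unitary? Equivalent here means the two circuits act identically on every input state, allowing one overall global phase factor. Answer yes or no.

No — the two circuits implement different unitaries, even allowing a global phase.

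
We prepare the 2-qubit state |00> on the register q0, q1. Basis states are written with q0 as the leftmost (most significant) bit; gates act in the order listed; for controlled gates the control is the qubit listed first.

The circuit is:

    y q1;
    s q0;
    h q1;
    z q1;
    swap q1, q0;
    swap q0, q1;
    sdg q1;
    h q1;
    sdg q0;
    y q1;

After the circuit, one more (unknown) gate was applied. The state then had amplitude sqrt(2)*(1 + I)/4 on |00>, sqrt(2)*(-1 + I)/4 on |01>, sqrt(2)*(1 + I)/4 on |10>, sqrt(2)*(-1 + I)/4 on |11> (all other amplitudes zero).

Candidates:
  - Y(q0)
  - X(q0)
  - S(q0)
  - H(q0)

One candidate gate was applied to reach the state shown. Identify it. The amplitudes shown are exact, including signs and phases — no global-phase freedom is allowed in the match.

The unique candidate consistent with the amplitudes is H(q0).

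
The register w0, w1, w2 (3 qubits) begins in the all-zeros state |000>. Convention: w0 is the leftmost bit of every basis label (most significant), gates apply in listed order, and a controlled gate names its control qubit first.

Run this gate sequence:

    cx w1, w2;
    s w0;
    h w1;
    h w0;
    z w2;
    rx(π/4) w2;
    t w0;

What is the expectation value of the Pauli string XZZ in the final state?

In the final state, XZZ has expectation 0.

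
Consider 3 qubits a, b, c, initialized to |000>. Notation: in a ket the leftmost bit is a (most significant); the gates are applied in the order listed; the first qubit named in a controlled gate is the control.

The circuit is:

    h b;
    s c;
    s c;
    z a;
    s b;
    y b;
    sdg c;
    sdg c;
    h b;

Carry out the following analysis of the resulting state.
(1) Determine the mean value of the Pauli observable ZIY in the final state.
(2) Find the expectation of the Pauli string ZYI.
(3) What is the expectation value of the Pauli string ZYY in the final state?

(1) The expectation value of ZIY is 0.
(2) In the final state, ZYI has expectation -1.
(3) The observable ZYY averages to 0.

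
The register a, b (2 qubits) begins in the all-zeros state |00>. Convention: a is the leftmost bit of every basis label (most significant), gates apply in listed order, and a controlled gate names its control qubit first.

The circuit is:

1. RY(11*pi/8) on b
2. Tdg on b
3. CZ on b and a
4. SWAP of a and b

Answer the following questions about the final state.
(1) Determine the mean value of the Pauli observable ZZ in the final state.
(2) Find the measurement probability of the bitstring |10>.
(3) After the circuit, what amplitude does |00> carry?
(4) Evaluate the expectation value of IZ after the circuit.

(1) The expectation value of ZZ is -sqrt(2 - sqrt(2))/2.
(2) Outcome |10> occurs with probability sin(5*pi/16)**2.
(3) |00> carries amplitude -cos(5*pi/16) in the final state.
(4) The expectation value of IZ is 1.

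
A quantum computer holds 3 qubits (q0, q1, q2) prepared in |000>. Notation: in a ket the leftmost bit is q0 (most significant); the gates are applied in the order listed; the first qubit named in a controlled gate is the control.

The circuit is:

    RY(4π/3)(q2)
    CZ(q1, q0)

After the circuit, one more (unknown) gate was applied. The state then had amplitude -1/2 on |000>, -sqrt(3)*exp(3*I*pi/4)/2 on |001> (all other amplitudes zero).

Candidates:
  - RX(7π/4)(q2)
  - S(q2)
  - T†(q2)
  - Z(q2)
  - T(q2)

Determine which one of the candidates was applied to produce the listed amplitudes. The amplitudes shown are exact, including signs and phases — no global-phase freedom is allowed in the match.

The unique candidate consistent with the amplitudes is T†(q2).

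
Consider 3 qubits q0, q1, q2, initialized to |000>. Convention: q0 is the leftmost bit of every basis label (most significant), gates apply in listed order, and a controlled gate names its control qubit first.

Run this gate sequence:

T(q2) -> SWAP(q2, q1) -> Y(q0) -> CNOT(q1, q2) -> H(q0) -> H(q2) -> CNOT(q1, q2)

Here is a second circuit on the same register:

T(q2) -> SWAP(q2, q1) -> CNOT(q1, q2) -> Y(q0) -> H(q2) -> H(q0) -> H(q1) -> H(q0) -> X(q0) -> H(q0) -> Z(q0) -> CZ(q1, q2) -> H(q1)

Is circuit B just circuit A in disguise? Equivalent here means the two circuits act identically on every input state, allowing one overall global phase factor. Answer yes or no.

No: there is an input state on which the two circuits produce genuinely different outputs (not merely differing by a phase).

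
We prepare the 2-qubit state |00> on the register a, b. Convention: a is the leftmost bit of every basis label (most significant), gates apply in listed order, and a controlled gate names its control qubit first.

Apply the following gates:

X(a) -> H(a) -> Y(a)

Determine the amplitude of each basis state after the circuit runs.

The final amplitudes are sqrt(2)*I/2 on |00>, 0 on |01>, sqrt(2)*I/2 on |10>, 0 on |11>.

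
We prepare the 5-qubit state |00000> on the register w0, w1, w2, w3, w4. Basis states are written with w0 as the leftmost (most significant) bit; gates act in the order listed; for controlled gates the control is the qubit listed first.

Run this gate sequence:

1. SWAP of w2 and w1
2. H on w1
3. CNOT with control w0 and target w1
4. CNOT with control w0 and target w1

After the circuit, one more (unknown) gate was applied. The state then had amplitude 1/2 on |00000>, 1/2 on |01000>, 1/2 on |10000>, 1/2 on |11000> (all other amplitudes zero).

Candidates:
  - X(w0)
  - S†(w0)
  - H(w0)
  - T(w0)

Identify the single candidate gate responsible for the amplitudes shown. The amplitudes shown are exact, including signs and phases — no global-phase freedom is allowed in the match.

The unique candidate consistent with the amplitudes is H(w0). Key observation: the block from step 3 through step 4 cancels to the identity and can be dropped.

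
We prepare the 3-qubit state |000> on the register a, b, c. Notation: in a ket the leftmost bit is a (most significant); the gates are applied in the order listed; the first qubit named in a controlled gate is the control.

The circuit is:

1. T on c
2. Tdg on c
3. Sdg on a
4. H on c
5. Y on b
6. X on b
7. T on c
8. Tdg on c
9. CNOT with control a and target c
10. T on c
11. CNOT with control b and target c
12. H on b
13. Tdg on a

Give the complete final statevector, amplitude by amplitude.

The final amplitudes are I/2 on |000>, exp(3*I*pi/4)/2 on |001>, I/2 on |010>, exp(3*I*pi/4)/2 on |011>, 0 on |100>, 0 on |101>, 0 on |110>, 0 on |111>.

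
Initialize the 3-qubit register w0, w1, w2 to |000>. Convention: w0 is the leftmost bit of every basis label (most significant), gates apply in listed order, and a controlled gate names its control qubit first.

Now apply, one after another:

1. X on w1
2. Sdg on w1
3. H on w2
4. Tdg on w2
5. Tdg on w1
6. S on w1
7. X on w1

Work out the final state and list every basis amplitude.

The final amplitudes are -sqrt(2)*exp(3*I*pi/4)/2 on |000>, -sqrt(2)*I/2 on |001>, and 0 on every other basis state.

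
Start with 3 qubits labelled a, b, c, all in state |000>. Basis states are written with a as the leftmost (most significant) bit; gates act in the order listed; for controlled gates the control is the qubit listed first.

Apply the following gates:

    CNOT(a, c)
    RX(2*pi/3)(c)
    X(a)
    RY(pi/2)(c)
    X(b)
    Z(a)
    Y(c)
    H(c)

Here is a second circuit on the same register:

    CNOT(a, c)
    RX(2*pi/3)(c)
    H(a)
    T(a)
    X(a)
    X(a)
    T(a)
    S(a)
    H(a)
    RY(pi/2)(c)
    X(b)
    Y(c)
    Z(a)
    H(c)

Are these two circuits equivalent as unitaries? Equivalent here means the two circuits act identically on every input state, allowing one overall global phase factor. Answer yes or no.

Yes — the two circuits implement the same unitary up to a global phase.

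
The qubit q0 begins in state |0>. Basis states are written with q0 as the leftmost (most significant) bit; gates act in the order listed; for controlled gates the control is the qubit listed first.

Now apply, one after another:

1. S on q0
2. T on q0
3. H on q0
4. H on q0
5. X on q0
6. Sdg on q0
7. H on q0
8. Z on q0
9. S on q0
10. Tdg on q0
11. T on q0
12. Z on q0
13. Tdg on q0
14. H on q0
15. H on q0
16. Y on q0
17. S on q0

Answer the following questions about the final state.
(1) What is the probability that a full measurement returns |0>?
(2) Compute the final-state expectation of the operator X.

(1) A full measurement returns |0> with probability 1/2.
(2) The observable X averages to sqrt(2)/2.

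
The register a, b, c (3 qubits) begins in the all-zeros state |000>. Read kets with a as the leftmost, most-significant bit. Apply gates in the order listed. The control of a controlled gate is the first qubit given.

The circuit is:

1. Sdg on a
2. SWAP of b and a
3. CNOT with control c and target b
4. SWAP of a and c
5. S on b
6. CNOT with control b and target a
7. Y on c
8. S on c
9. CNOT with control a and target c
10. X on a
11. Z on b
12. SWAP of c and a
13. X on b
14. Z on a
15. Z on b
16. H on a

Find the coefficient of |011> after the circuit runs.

|011> carries amplitude -sqrt(2)/2 in the final state.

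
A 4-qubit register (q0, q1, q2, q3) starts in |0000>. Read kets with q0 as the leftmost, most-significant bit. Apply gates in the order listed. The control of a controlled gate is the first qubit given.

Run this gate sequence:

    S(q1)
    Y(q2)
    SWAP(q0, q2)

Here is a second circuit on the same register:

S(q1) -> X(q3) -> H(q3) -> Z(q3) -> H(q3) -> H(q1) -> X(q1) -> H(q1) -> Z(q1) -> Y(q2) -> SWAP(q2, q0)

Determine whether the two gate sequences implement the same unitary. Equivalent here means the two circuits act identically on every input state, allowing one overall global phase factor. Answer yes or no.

Yes, they are equivalent — the unitaries differ by at most a global phase.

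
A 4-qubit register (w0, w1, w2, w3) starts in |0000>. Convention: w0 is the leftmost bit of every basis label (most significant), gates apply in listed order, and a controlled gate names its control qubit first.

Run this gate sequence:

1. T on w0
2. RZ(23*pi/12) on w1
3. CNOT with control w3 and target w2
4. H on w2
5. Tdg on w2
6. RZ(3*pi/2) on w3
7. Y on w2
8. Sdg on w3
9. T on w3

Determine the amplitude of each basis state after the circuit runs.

The final amplitudes are -sqrt(2)*exp(13*I*pi/24)/2 on |0000>, sqrt(2)*exp(19*I*pi/24)/2 on |0010>, and 0 on every other basis state.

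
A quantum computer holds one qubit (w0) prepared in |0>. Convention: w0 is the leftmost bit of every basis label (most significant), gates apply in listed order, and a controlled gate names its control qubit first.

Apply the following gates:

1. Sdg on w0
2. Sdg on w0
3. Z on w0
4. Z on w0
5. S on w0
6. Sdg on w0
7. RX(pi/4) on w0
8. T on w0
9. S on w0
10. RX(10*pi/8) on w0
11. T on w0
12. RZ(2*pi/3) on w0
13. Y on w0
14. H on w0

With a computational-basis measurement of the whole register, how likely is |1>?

A full measurement returns |1> with probability -sqrt(6)/8 + sqrt(3)/16 + 7/16. Key observation: steps 2-5 multiply out to the identity, so the circuit reduces to the remaining gates.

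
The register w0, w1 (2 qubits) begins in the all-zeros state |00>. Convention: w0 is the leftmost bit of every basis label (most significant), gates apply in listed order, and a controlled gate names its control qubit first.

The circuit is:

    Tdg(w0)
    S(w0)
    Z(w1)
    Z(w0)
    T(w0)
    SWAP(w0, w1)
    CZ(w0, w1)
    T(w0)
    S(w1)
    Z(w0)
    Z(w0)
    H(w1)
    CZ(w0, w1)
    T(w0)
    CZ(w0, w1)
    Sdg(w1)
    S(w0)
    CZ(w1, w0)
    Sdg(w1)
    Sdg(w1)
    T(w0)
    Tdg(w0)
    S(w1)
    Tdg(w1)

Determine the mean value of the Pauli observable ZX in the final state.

The observable ZX averages to -sqrt(2)/2. Key observation: gates 20-23 undo each other exactly, leaving only the rest of the circuit to track.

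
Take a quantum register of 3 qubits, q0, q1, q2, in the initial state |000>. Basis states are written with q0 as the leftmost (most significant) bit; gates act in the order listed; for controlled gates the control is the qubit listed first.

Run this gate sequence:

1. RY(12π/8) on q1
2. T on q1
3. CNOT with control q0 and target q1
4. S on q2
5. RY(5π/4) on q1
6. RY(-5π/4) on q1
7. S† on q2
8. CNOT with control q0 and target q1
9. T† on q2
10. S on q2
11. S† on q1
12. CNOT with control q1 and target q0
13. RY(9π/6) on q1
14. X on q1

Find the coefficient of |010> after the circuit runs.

|010> carries amplitude 1/2 in the final state. Key observation: the block from step 3 through step 8 cancels to the identity and can be dropped.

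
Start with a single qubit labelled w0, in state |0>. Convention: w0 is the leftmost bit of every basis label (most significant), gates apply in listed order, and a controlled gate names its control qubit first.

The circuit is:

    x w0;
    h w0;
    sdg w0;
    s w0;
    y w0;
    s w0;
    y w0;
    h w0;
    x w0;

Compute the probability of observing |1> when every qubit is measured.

A full measurement returns |1> with probability 1/2.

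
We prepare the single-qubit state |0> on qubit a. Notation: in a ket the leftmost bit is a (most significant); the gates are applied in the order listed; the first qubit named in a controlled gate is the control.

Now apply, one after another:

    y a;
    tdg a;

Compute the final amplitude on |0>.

|0> carries amplitude 0 in the final state.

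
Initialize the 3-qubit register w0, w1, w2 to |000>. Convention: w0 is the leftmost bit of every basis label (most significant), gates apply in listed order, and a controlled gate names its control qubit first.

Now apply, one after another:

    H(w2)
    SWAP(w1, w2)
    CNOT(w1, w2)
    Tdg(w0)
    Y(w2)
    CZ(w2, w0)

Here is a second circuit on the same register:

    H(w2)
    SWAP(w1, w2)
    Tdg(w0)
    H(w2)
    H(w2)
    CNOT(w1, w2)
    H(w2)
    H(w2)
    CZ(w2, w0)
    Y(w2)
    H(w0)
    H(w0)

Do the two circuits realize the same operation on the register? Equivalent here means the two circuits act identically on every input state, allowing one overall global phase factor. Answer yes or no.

No — the two circuits implement different unitaries, even allowing a global phase.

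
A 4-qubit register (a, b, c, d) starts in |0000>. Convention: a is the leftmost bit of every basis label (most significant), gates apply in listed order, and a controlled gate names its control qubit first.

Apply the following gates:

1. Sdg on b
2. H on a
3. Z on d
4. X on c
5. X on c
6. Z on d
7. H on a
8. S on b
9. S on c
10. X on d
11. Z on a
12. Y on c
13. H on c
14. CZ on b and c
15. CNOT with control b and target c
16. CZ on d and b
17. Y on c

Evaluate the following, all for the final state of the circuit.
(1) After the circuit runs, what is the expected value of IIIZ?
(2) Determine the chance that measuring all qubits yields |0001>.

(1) In the final state, IIIZ has expectation -1. Key observation: the block from step 1 through step 8 cancels to the identity and can be dropped.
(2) Outcome |0001> occurs with probability 1/2.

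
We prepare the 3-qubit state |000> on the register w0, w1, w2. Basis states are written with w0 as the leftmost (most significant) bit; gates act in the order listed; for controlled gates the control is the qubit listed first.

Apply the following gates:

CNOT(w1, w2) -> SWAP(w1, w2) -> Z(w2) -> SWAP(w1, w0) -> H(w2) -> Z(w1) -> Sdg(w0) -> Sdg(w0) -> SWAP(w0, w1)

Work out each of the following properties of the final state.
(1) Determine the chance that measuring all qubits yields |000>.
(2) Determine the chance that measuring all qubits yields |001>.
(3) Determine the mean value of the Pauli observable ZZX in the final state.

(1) A full measurement returns |000> with probability 1/2.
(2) A full measurement returns |001> with probability 1/2.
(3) The expectation value of ZZX is 1.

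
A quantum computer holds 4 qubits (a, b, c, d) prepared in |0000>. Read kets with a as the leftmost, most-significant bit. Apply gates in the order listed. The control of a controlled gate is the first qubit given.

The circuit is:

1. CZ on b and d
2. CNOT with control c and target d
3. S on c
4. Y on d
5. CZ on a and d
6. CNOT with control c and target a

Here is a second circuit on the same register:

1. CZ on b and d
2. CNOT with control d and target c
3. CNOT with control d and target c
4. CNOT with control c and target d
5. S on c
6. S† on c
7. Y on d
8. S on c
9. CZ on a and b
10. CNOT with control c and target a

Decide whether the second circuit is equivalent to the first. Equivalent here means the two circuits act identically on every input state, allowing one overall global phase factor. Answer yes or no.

No: there is an input state on which the two circuits produce genuinely different outputs (not merely differing by a phase).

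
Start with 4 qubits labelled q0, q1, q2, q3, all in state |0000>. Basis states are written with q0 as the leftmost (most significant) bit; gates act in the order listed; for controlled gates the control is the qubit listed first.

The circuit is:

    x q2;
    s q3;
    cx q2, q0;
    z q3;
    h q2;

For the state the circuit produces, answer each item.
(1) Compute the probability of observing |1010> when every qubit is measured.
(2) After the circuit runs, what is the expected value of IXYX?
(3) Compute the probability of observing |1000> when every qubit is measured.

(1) Outcome |1010> occurs with probability 1/2.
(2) In the final state, IXYX has expectation 0.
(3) Outcome |1000> occurs with probability 1/2.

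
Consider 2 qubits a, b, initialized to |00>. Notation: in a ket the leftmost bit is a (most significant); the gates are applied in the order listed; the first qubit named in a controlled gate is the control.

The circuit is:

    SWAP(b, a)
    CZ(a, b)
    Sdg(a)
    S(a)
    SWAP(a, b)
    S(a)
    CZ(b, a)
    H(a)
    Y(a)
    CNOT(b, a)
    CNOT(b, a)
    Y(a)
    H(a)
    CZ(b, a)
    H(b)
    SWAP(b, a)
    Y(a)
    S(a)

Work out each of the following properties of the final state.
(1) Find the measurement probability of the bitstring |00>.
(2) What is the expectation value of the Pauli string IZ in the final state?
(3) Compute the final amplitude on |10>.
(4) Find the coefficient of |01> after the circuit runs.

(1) The probability of measuring |00> is 1/2. Key observation: the block from step 7 through step 14 cancels to the identity and can be dropped.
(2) In the final state, IZ has expectation 1.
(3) |10> carries amplitude -sqrt(2)/2 in the final state.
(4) The amplitude on |01> is 0.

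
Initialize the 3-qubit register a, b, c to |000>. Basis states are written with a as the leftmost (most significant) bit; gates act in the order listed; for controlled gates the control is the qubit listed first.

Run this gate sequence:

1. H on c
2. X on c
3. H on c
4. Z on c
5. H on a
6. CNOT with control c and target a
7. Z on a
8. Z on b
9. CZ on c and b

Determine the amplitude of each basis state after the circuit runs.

The resulting statevector has amplitude sqrt(2)/2 on |000>, -sqrt(2)/2 on |100>, and 0 on every other basis state.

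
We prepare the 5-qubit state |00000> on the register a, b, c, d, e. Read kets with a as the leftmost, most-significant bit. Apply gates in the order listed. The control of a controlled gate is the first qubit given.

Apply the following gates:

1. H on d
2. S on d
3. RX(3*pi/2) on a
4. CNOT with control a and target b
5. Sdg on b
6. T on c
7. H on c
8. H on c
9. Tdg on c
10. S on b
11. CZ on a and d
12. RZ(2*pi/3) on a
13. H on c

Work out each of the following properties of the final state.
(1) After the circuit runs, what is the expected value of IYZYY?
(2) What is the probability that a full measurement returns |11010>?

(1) In the final state, IYZYY has expectation 0.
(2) The probability of measuring |11010> is 1/8.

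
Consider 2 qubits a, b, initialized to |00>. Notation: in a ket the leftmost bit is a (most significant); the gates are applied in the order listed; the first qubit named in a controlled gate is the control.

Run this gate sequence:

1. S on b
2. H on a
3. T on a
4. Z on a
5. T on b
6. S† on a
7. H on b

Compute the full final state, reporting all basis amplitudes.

The final amplitudes are 1/2 on |00>, 1/2 on |01>, exp(3*I*pi/4)/2 on |10>, exp(3*I*pi/4)/2 on |11>.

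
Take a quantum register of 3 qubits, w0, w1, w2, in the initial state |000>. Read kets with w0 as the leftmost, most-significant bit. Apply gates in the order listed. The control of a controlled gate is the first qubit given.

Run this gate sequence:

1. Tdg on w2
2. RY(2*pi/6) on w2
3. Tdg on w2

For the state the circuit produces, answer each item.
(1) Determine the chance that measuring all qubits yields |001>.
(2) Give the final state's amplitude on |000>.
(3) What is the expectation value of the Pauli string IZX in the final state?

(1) Outcome |001> occurs with probability 1/4.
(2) |000> carries amplitude sqrt(3)/2 in the final state.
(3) The observable IZX averages to sqrt(6)/4.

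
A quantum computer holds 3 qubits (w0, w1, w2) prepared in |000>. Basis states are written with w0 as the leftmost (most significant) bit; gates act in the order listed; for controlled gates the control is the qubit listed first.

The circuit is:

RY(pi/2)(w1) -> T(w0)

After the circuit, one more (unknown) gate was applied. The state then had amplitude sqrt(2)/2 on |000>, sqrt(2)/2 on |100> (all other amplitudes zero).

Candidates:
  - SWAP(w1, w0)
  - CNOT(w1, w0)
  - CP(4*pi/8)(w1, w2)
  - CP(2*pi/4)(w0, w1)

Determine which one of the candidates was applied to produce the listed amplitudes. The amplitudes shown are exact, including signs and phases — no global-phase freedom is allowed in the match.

The applied gate was SWAP(w1, w0).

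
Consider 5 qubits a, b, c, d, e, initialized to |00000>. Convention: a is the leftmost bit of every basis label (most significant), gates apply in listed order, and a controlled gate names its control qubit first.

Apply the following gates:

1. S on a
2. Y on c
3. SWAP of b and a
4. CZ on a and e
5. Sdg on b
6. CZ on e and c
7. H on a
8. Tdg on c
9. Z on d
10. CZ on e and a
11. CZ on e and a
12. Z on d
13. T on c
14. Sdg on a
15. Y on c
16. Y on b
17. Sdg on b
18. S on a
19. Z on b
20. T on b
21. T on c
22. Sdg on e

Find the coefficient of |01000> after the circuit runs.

The amplitude on |01000> is -sqrt(2)*exp(I*pi/4)/2. Key observation: gates 8-13 undo each other exactly, leaving only the rest of the circuit to track.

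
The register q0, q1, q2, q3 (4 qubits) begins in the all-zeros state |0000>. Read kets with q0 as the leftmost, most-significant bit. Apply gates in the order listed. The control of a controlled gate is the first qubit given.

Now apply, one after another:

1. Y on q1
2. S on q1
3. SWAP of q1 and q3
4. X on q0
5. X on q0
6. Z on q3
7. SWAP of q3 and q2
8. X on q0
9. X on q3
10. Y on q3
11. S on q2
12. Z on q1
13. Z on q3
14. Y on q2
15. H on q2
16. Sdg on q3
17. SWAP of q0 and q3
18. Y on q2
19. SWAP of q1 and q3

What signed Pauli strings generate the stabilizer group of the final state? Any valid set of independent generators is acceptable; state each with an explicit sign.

The final state is stabilized by the group generated by -IIXI, +ZIII, -IZII, +IIIZ; other independent generating sets are equally valid.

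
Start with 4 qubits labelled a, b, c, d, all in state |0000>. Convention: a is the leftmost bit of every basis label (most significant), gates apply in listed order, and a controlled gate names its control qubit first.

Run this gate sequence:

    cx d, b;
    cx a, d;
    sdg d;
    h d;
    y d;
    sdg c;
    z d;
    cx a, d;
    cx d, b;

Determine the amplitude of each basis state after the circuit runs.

The resulting statevector has amplitude -sqrt(2)*I/2 on |0000>, -sqrt(2)*I/2 on |0101>, and 0 on every other basis state.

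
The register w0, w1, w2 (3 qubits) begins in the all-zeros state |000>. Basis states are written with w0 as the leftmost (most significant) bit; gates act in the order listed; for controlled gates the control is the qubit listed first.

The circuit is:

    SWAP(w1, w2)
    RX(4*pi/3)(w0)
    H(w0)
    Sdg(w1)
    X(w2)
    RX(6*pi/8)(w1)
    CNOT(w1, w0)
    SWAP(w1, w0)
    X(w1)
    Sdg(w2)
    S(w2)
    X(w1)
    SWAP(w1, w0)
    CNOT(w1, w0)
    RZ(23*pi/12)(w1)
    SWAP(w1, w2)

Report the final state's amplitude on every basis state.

The final amplitudes are 0 on |000>, 0 on |001>, sqrt(2 - sqrt(2))*(sqrt(2) + sqrt(6)*I)*exp(I*pi/24)/8 on |010>, (-sqrt(2) - sqrt(6)*I)*sqrt(sqrt(2) + 2)*exp(11*I*pi/24)/8 on |011>, 0 on |100>, 0 on |101>, sqrt(2 - sqrt(2))*(sqrt(2) - sqrt(6)*I)*exp(I*pi/24)/8 on |110>, (-sqrt(2) + sqrt(6)*I)*sqrt(sqrt(2) + 2)*exp(11*I*pi/24)/8 on |111>. Key observation: gates 8-13 undo each other exactly, leaving only the rest of the circuit to track.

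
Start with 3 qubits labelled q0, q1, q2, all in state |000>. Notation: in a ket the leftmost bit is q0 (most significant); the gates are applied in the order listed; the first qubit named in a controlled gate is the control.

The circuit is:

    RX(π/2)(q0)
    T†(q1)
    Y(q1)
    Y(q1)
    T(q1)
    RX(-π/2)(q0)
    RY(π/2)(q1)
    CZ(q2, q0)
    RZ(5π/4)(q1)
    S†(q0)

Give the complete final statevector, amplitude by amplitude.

After the circuit, the state carries amplitude -sqrt(2)*exp(3*I*pi/8)/2 on |000>, sqrt(2)*exp(5*I*pi/8)/2 on |010>, and 0 on every other basis state. Key observation: steps 1-6 multiply out to the identity, so the circuit reduces to the remaining gates.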